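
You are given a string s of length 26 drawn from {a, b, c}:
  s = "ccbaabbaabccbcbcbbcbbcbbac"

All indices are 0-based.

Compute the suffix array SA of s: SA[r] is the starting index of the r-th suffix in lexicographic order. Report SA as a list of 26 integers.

rank→(start, suffix):
  0 → (3, 'aabbaabccbcbcbbcbbcbbac')
  1 → (7, 'aabccbcbcbbcbbcbbac')
  2 → (4, 'abbaabccbcbcbbcbbcbbac')
  3 → (8, 'abccbcbcbbcbbcbbac')
  4 → (24, 'ac')
  5 → (2, 'baabbaabccbcbcbbcbbcbbac')
  6 → (6, 'baabccbcbcbbcbbcbbac')
  7 → (23, 'bac')
  8 → (5, 'bbaabccbcbcbbcbbcbbac')
  9 → (22, 'bbac')
  10 → (19, 'bbcbbac')
  11 → (16, 'bbcbbcbbac')
  12 → (20, 'bcbbac')
  13 → (17, 'bcbbcbbac')
  14 → (14, 'bcbbcbbcbbac')
  15 → (12, 'bcbcbbcbbcbbac')
  16 → (9, 'bccbcbcbbcbbcbbac')
  17 → (25, 'c')
  18 → (1, 'cbaabbaabccbcbcbbcbbcbbac')
  19 → (21, 'cbbac')
  20 → (18, 'cbbcbbac')
  21 → (15, 'cbbcbbcbbac')
  22 → (13, 'cbcbbcbbcbbac')
  23 → (11, 'cbcbcbbcbbcbbac')
  24 → (0, 'ccbaabbaabccbcbcbbcbbcbbac')
  25 → (10, 'ccbcbcbbcbbcbbac')

[3, 7, 4, 8, 24, 2, 6, 23, 5, 22, 19, 16, 20, 17, 14, 12, 9, 25, 1, 21, 18, 15, 13, 11, 0, 10]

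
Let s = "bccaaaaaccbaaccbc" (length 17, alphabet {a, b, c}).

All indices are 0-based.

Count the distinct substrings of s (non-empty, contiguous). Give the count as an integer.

121

sorted suffixes:
  #0 SA[0]=3  'aaaaaccbaaccbc'
  #1 SA[1]=4  'aaaaccbaaccbc'
  #2 SA[2]=5  'aaaccbaaccbc'
  #3 SA[3]=6  'aaccbaaccbc'
  #4 SA[4]=11  'aaccbc'
  #5 SA[5]=7  'accbaaccbc'
  #6 SA[6]=12  'accbc'
  #7 SA[7]=10  'baaccbc'
  #8 SA[8]=15  'bc'
  #9 SA[9]=0  'bccaaaaaccbaaccbc'
  #10 SA[10]=16  'c'
  #11 SA[11]=2  'caaaaaccbaaccbc'
  #12 SA[12]=9  'cbaaccbc'
  #13 SA[13]=14  'cbc'
  #14 SA[14]=1  'ccaaaaaccbaaccbc'
  #15 SA[15]=8  'ccbaaccbc'
  #16 SA[16]=13  'ccbc'

SA = [3, 4, 5, 6, 11, 7, 12, 10, 15, 0, 16, 2, 9, 14, 1, 8, 13]
[i] adj suffixes → lcp
  [1] 3/4 → 4 ('aaaa')
  [2] 4/5 → 3 ('aaa')
  [3] 5/6 → 2 ('aa')
  [4] 6/11 → 5 ('aaccb')
  [5] 11/7 → 1 ('a')
  [6] 7/12 → 4 ('accb')
  [7] 12/10 → 0 ('')
  [8] 10/15 → 1 ('b')
  [9] 15/0 → 2 ('bc')
  [10] 0/16 → 0 ('')
  [11] 16/2 → 1 ('c')
  [12] 2/9 → 1 ('c')
  [13] 9/14 → 2 ('cb')
  [14] 14/1 → 1 ('c')
  [15] 1/8 → 2 ('cc')
  [16] 8/13 → 3 ('ccb')

n(n+1)/2 = 17·18/2 = 153
Σ LCP = 0 + 4 + 3 + 2 + 5 + 1 + 4 + 0 + 1 + 2 + 0 + 1 + 1 + 2 + 1 + 2 + 3 = 32
distinct = 153 − 32 = 121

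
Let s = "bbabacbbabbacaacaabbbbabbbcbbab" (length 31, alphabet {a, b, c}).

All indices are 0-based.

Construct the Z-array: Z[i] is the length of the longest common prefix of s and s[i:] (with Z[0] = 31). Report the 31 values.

Z[0]=31
i=1: fresh scan; Z[1]=1 extend→box=[1,2)
i=2: fresh scan; Z[2]=0
i=3: fresh scan; Z[3]=1 extend→box=[3,4)
i=4: fresh scan; Z[4]=0
i=5: fresh scan; Z[5]=0
i=6: fresh scan; Z[6]=4 extend→box=[6,10)
i=7: min(r-i=3, Z[1]=1)=1; Z[7]=1
i=8: min(r-i=2, Z[2]=0)=0; Z[8]=0
i=9: min(r-i=1, Z[3]=1)=1; Z[9]=3 extend→box=[9,12)
i=10: min(r-i=2, Z[1]=1)=1; Z[10]=1
i=11: min(r-i=1, Z[2]=0)=0; Z[11]=0
i=12: fresh scan; Z[12]=0
i=13: fresh scan; Z[13]=0
i=14: fresh scan; Z[14]=0
i=15: fresh scan; Z[15]=0
i=16: fresh scan; Z[16]=0
i=17: fresh scan; Z[17]=0
i=18: fresh scan; Z[18]=2 extend→box=[18,20)
i=19: min(r-i=1, Z[1]=1)=1; Z[19]=2 extend→box=[19,21)
i=20: min(r-i=1, Z[1]=1)=1; Z[20]=4 extend→box=[20,24)
i=21: min(r-i=3, Z[1]=1)=1; Z[21]=1
i=22: min(r-i=2, Z[2]=0)=0; Z[22]=0
i=23: min(r-i=1, Z[3]=1)=1; Z[23]=2 extend→box=[23,25)
i=24: min(r-i=1, Z[1]=1)=1; Z[24]=2 extend→box=[24,26)
i=25: min(r-i=1, Z[1]=1)=1; Z[25]=1
i=26: fresh scan; Z[26]=0
i=27: fresh scan; Z[27]=4 extend→box=[27,31)
i=28: min(r-i=3, Z[1]=1)=1; Z[28]=1
i=29: min(r-i=2, Z[2]=0)=0; Z[29]=0
i=30: min(r-i=1, Z[3]=1)=1; Z[30]=1

[31, 1, 0, 1, 0, 0, 4, 1, 0, 3, 1, 0, 0, 0, 0, 0, 0, 0, 2, 2, 4, 1, 0, 2, 2, 1, 0, 4, 1, 0, 1]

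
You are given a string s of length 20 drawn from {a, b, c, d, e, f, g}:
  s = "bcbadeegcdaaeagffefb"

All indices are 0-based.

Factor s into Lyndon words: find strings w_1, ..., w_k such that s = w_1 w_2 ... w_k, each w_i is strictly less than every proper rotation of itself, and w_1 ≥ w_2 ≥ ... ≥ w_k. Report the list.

["bc", "b", "adeegcd", "aaeagffefb"]

emit factor 1: 'bc' (i=0, period=2)
emit factor 2: 'b' (i=2, period=1)
emit factor 3: 'adeegcd' (i=3, period=7)
emit factor 4: 'aaeagffefb' (i=10, period=10)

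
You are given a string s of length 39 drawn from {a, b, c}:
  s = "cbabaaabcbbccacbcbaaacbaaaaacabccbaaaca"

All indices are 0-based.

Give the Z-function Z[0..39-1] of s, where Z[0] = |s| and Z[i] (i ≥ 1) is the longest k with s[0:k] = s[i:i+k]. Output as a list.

[39, 0, 0, 0, 0, 0, 0, 0, 2, 0, 0, 1, 1, 0, 2, 0, 3, 0, 0, 0, 0, 3, 0, 0, 0, 0, 0, 0, 1, 0, 0, 1, 3, 0, 0, 0, 0, 1, 0]

Z[0]=39
i=1: outside box; Z[1]=0
i=2: outside box; Z[2]=0
i=3: outside box; Z[3]=0
i=4: outside box; Z[4]=0
i=5: outside box; Z[5]=0
i=6: outside box; Z[6]=0
i=7: outside box; Z[7]=0
i=8: outside box; Z[8]=2 scan→box=[8,10)
i=9: min(r-i=1, Z[1]=0)=0; Z[9]=0
i=10: outside box; Z[10]=0
i=11: outside box; Z[11]=1 scan→box=[11,12)
i=12: outside box; Z[12]=1 scan→box=[12,13)
i=13: outside box; Z[13]=0
i=14: outside box; Z[14]=2 scan→box=[14,16)
i=15: min(r-i=1, Z[1]=0)=0; Z[15]=0
i=16: outside box; Z[16]=3 scan→box=[16,19)
i=17: min(r-i=2, Z[1]=0)=0; Z[17]=0
i=18: min(r-i=1, Z[2]=0)=0; Z[18]=0
i=19: outside box; Z[19]=0
i=20: outside box; Z[20]=0
i=21: outside box; Z[21]=3 scan→box=[21,24)
i=22: min(r-i=2, Z[1]=0)=0; Z[22]=0
i=23: min(r-i=1, Z[2]=0)=0; Z[23]=0
i=24: outside box; Z[24]=0
i=25: outside box; Z[25]=0
i=26: outside box; Z[26]=0
i=27: outside box; Z[27]=0
i=28: outside box; Z[28]=1 scan→box=[28,29)
i=29: outside box; Z[29]=0
i=30: outside box; Z[30]=0
i=31: outside box; Z[31]=1 scan→box=[31,32)
i=32: outside box; Z[32]=3 scan→box=[32,35)
i=33: min(r-i=2, Z[1]=0)=0; Z[33]=0
i=34: min(r-i=1, Z[2]=0)=0; Z[34]=0
i=35: outside box; Z[35]=0
i=36: outside box; Z[36]=0
i=37: outside box; Z[37]=1 scan→box=[37,38)
i=38: outside box; Z[38]=0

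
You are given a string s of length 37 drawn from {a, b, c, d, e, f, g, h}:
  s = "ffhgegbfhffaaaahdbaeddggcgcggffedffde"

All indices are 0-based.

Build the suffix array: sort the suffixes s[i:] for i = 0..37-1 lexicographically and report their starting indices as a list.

rank→(start, suffix):
  0 → (11, 'aaaahdbaeddggcgcggffedffde')
  1 → (12, 'aaahdbaeddggcgcggffedffde')
  2 → (13, 'aahdbaeddggcgcggffedffde')
  3 → (18, 'aeddggcgcggffedffde')
  4 → (14, 'ahdbaeddggcgcggffedffde')
  5 → (17, 'baeddggcgcggffedffde')
  6 → (6, 'bfhffaaaahdbaeddggcgcggffedffde')
  7 → (24, 'cgcggffedffde')
  8 → (26, 'cggffedffde')
  9 → (16, 'dbaeddggcgcggffedffde')
  10 → (20, 'ddggcgcggffedffde')
  11 → (35, 'de')
  12 → (32, 'dffde')
  13 → (21, 'dggcgcggffedffde')
  14 → (36, 'e')
  15 → (19, 'eddggcgcggffedffde')
  16 → (31, 'edffde')
  17 → (4, 'egbfhffaaaahdbaeddggcgcggffedffde')
  18 → (10, 'faaaahdbaeddggcgcggffedffde')
  19 → (34, 'fde')
  20 → (30, 'fedffde')
  21 → (9, 'ffaaaahdbaeddggcgcggffedffde')
  22 → (33, 'ffde')
  23 → (29, 'ffedffde')
  24 → (0, 'ffhgegbfhffaaaahdbaeddggcgcggffedffde')
  25 → (7, 'fhffaaaahdbaeddggcgcggffedffde')
  26 → (1, 'fhgegbfhffaaaahdbaeddggcgcggffedffde')
  27 → (5, 'gbfhffaaaahdbaeddggcgcggffedffde')
  28 → (23, 'gcgcggffedffde')
  29 → (25, 'gcggffedffde')
  30 → (3, 'gegbfhffaaaahdbaeddggcgcggffedffde')
  31 → (28, 'gffedffde')
  32 → (22, 'ggcgcggffedffde')
  33 → (27, 'ggffedffde')
  34 → (15, 'hdbaeddggcgcggffedffde')
  35 → (8, 'hffaaaahdbaeddggcgcggffedffde')
  36 → (2, 'hgegbfhffaaaahdbaeddggcgcggffedffde')

[11, 12, 13, 18, 14, 17, 6, 24, 26, 16, 20, 35, 32, 21, 36, 19, 31, 4, 10, 34, 30, 9, 33, 29, 0, 7, 1, 5, 23, 25, 3, 28, 22, 27, 15, 8, 2]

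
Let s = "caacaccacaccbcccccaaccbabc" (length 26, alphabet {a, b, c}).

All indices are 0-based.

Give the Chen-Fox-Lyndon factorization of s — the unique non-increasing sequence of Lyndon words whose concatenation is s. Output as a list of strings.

["c", "aacaccacaccbcccccaaccbabc"]

emit factor 1: 'c' (i=0, period=1)
emit factor 2: 'aacaccacaccbcccccaaccbabc' (i=1, period=25)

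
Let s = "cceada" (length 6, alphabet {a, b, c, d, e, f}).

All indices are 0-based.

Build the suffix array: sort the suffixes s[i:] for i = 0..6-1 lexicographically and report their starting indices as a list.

rank | idx | suffix
   0 |   5 | a
   1 |   3 | ada
   2 |   0 | cceada
   3 |   1 | ceada
   4 |   4 | da
   5 |   2 | eada

[5, 3, 0, 1, 4, 2]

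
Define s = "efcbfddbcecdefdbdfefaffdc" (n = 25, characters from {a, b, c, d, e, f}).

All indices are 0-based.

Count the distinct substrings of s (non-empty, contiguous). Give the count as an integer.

sorted suffixes:
  #0 SA[0]=20  'affdc'
  #1 SA[1]=7  'bcecdefdbdfefaffdc'
  #2 SA[2]=15  'bdfefaffdc'
  #3 SA[3]=3  'bfddbcecdefdbdfefaffdc'
  #4 SA[4]=24  'c'
  #5 SA[5]=2  'cbfddbcecdefdbdfefaffdc'
  #6 SA[6]=10  'cdefdbdfefaffdc'
  #7 SA[7]=8  'cecdefdbdfefaffdc'
  #8 SA[8]=6  'dbcecdefdbdfefaffdc'
  #9 SA[9]=14  'dbdfefaffdc'
  #10 SA[10]=23  'dc'
  #11 SA[11]=5  'ddbcecdefdbdfefaffdc'
  #12 SA[12]=11  'defdbdfefaffdc'
  #13 SA[13]=16  'dfefaffdc'
  #14 SA[14]=9  'ecdefdbdfefaffdc'
  #15 SA[15]=18  'efaffdc'
  #16 SA[16]=0  'efcbfddbcecdefdbdfefaffdc'
  #17 SA[17]=12  'efdbdfefaffdc'
  #18 SA[18]=19  'faffdc'
  #19 SA[19]=1  'fcbfddbcecdefdbdfefaffdc'
  #20 SA[20]=13  'fdbdfefaffdc'
  #21 SA[21]=22  'fdc'
  #22 SA[22]=4  'fddbcecdefdbdfefaffdc'
  #23 SA[23]=17  'fefaffdc'
  #24 SA[24]=21  'ffdc'

SA = [20, 7, 15, 3, 24, 2, 10, 8, 6, 14, 23, 5, 11, 16, 9, 18, 0, 12, 19, 1, 13, 22, 4, 17, 21]
rank  pair      lcp
   1  s[20:],s[7:]  0  ''
   2  s[7:],s[15:]  1  'b'
   3  s[15:],s[3:]  1  'b'
   4  s[3:],s[24:]  0  ''
   5  s[24:],s[2:]  1  'c'
   6  s[2:],s[10:]  1  'c'
   7  s[10:],s[8:]  1  'c'
   8  s[8:],s[6:]  0  ''
   9  s[6:],s[14:]  2  'db'
  10  s[14:],s[23:]  1  'd'
  11  s[23:],s[5:]  1  'd'
  12  s[5:],s[11:]  1  'd'
  13  s[11:],s[16:]  1  'd'
  14  s[16:],s[9:]  0  ''
  15  s[9:],s[18:]  1  'e'
  16  s[18:],s[0:]  2  'ef'
  17  s[0:],s[12:]  2  'ef'
  18  s[12:],s[19:]  0  ''
  19  s[19:],s[1:]  1  'f'
  20  s[1:],s[13:]  1  'f'
  21  s[13:],s[22:]  2  'fd'
  22  s[22:],s[4:]  2  'fd'
  23  s[4:],s[17:]  1  'f'
  24  s[17:],s[21:]  1  'f'

n(n+1)/2 = 25·26/2 = 325
Σ LCP = 0 + 0 + 1 + 1 + 0 + 1 + 1 + 1 + 0 + 2 + 1 + 1 + 1 + 1 + 0 + 1 + 2 + 2 + 0 + 1 + 1 + 2 + 2 + 1 + 1 = 24
distinct = 325 − 24 = 301

301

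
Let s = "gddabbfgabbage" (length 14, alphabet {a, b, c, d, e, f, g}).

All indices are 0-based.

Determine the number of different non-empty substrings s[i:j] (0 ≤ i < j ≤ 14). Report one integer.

sorted suffixes:
  #0 SA[0]=8  'abbage'
  #1 SA[1]=3  'abbfgabbage'
  #2 SA[2]=11  'age'
  #3 SA[3]=10  'bage'
  #4 SA[4]=9  'bbage'
  #5 SA[5]=4  'bbfgabbage'
  #6 SA[6]=5  'bfgabbage'
  #7 SA[7]=2  'dabbfgabbage'
  #8 SA[8]=1  'ddabbfgabbage'
  #9 SA[9]=13  'e'
  #10 SA[10]=6  'fgabbage'
  #11 SA[11]=7  'gabbage'
  #12 SA[12]=0  'gddabbfgabbage'
  #13 SA[13]=12  'ge'

SA = [8, 3, 11, 10, 9, 4, 5, 2, 1, 13, 6, 7, 0, 12]
rank  pair      lcp
   1  s[8:],s[3:]  3  'abb'
   2  s[3:],s[11:]  1  'a'
   3  s[11:],s[10:]  0  ''
   4  s[10:],s[9:]  1  'b'
   5  s[9:],s[4:]  2  'bb'
   6  s[4:],s[5:]  1  'b'
   7  s[5:],s[2:]  0  ''
   8  s[2:],s[1:]  1  'd'
   9  s[1:],s[13:]  0  ''
  10  s[13:],s[6:]  0  ''
  11  s[6:],s[7:]  0  ''
  12  s[7:],s[0:]  1  'g'
  13  s[0:],s[12:]  1  'g'

n(n+1)/2 = 14·15/2 = 105
Σ LCP = 0 + 3 + 1 + 0 + 1 + 2 + 1 + 0 + 1 + 0 + 0 + 0 + 1 + 1 = 11
distinct = 105 − 11 = 94

94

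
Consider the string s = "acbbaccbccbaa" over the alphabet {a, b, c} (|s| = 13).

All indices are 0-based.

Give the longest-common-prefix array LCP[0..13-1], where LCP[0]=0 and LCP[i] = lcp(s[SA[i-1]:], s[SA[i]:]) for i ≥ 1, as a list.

[0, 1, 1, 2, 0, 2, 1, 1, 0, 2, 2, 1, 3]

rank | idx | suffix
   0 |  12 | a
   1 |  11 | aa
   2 |   0 | acbbaccbccbaa
   3 |   4 | accbccbaa
   4 |  10 | baa
   5 |   3 | baccbccbaa
   6 |   2 | bbaccbccbaa
   7 |   7 | bccbaa
   8 |   9 | cbaa
   9 |   1 | cbbaccbccbaa
  10 |   6 | cbccbaa
  11 |   8 | ccbaa
  12 |   5 | ccbccbaa

SA = [12, 11, 0, 4, 10, 3, 2, 7, 9, 1, 6, 8, 5]
i: (SA[i-1],SA[i]) lcp shared
  1: (12,11) 1 'a'
  2: (11,0) 1 'a'
  3: (0,4) 2 'ac'
  4: (4,10) 0 ''
  5: (10,3) 2 'ba'
  6: (3,2) 1 'b'
  7: (2,7) 1 'b'
  8: (7,9) 0 ''
  9: (9,1) 2 'cb'
  10: (1,6) 2 'cb'
  11: (6,8) 1 'c'
  12: (8,5) 3 'ccb'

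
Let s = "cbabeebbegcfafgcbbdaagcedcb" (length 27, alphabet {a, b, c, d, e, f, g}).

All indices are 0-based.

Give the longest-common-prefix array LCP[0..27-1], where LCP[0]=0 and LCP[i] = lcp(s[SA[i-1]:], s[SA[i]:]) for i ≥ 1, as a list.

sorted suffixes:
  #0 SA[0]=19  'aagcedcb'
  #1 SA[1]=2  'abeebbegcfafgcbbdaagcedcb'
  #2 SA[2]=12  'afgcbbdaagcedcb'
  #3 SA[3]=20  'agcedcb'
  #4 SA[4]=26  'b'
  #5 SA[5]=1  'babeebbegcfafgcbbdaagcedcb'
  #6 SA[6]=16  'bbdaagcedcb'
  #7 SA[7]=6  'bbegcfafgcbbdaagcedcb'
  #8 SA[8]=17  'bdaagcedcb'
  #9 SA[9]=3  'beebbegcfafgcbbdaagcedcb'
  #10 SA[10]=7  'begcfafgcbbdaagcedcb'
  #11 SA[11]=25  'cb'
  #12 SA[12]=0  'cbabeebbegcfafgcbbdaagcedcb'
  #13 SA[13]=15  'cbbdaagcedcb'
  #14 SA[14]=22  'cedcb'
  #15 SA[15]=10  'cfafgcbbdaagcedcb'
  #16 SA[16]=18  'daagcedcb'
  #17 SA[17]=24  'dcb'
  #18 SA[18]=5  'ebbegcfafgcbbdaagcedcb'
  #19 SA[19]=23  'edcb'
  #20 SA[20]=4  'eebbegcfafgcbbdaagcedcb'
  #21 SA[21]=8  'egcfafgcbbdaagcedcb'
  #22 SA[22]=11  'fafgcbbdaagcedcb'
  #23 SA[23]=13  'fgcbbdaagcedcb'
  #24 SA[24]=14  'gcbbdaagcedcb'
  #25 SA[25]=21  'gcedcb'
  #26 SA[26]=9  'gcfafgcbbdaagcedcb'

SA = [19, 2, 12, 20, 26, 1, 16, 6, 17, 3, 7, 25, 0, 15, 22, 10, 18, 24, 5, 23, 4, 8, 11, 13, 14, 21, 9]
[i] adj suffixes → lcp
  [1] 19/2 → 1 ('a')
  [2] 2/12 → 1 ('a')
  [3] 12/20 → 1 ('a')
  [4] 20/26 → 0 ('')
  [5] 26/1 → 1 ('b')
  [6] 1/16 → 1 ('b')
  [7] 16/6 → 2 ('bb')
  [8] 6/17 → 1 ('b')
  [9] 17/3 → 1 ('b')
  [10] 3/7 → 2 ('be')
  [11] 7/25 → 0 ('')
  [12] 25/0 → 2 ('cb')
  [13] 0/15 → 2 ('cb')
  [14] 15/22 → 1 ('c')
  [15] 22/10 → 1 ('c')
  [16] 10/18 → 0 ('')
  [17] 18/24 → 1 ('d')
  [18] 24/5 → 0 ('')
  [19] 5/23 → 1 ('e')
  [20] 23/4 → 1 ('e')
  [21] 4/8 → 1 ('e')
  [22] 8/11 → 0 ('')
  [23] 11/13 → 1 ('f')
  [24] 13/14 → 0 ('')
  [25] 14/21 → 2 ('gc')
  [26] 21/9 → 2 ('gc')

[0, 1, 1, 1, 0, 1, 1, 2, 1, 1, 2, 0, 2, 2, 1, 1, 0, 1, 0, 1, 1, 1, 0, 1, 0, 2, 2]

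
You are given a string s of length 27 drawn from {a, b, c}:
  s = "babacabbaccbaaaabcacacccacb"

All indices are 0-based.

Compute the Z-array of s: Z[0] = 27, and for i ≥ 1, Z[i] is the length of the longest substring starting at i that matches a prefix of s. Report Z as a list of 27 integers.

[27, 0, 2, 0, 0, 0, 1, 2, 0, 0, 0, 2, 0, 0, 0, 0, 1, 0, 0, 0, 0, 0, 0, 0, 0, 0, 1]

Z[0]=27
i=1: i≥r, start 0; Z[1]=0
i=2: i≥r, start 0; Z[2]=2 scan→box=[2,4)
i=3: min(r-i=1, Z[1]=0)=0; Z[3]=0
i=4: i≥r, start 0; Z[4]=0
i=5: i≥r, start 0; Z[5]=0
i=6: i≥r, start 0; Z[6]=1 scan→box=[6,7)
i=7: i≥r, start 0; Z[7]=2 scan→box=[7,9)
i=8: min(r-i=1, Z[1]=0)=0; Z[8]=0
i=9: i≥r, start 0; Z[9]=0
i=10: i≥r, start 0; Z[10]=0
i=11: i≥r, start 0; Z[11]=2 scan→box=[11,13)
i=12: min(r-i=1, Z[1]=0)=0; Z[12]=0
i=13: i≥r, start 0; Z[13]=0
i=14: i≥r, start 0; Z[14]=0
i=15: i≥r, start 0; Z[15]=0
i=16: i≥r, start 0; Z[16]=1 scan→box=[16,17)
i=17: i≥r, start 0; Z[17]=0
i=18: i≥r, start 0; Z[18]=0
i=19: i≥r, start 0; Z[19]=0
i=20: i≥r, start 0; Z[20]=0
i=21: i≥r, start 0; Z[21]=0
i=22: i≥r, start 0; Z[22]=0
i=23: i≥r, start 0; Z[23]=0
i=24: i≥r, start 0; Z[24]=0
i=25: i≥r, start 0; Z[25]=0
i=26: i≥r, start 0; Z[26]=1 scan→box=[26,27)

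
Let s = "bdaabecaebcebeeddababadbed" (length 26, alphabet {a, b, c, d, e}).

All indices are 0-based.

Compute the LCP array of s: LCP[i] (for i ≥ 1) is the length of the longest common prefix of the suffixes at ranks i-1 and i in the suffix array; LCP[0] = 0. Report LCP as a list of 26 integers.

[0, 1, 3, 2, 1, 1, 0, 2, 1, 1, 1, 2, 2, 0, 1, 0, 1, 2, 1, 1, 0, 2, 1, 1, 2, 1]

sorted suffixes:
  #0 SA[0]=2  'aabecaebcebeeddababadbed'
  #1 SA[1]=17  'ababadbed'
  #2 SA[2]=19  'abadbed'
  #3 SA[3]=3  'abecaebcebeeddababadbed'
  #4 SA[4]=21  'adbed'
  #5 SA[5]=7  'aebcebeeddababadbed'
  #6 SA[6]=18  'babadbed'
  #7 SA[7]=20  'badbed'
  #8 SA[8]=9  'bcebeeddababadbed'
  #9 SA[9]=0  'bdaabecaebcebeeddababadbed'
  #10 SA[10]=4  'becaebcebeeddababadbed'
  #11 SA[11]=23  'bed'
  #12 SA[12]=12  'beeddababadbed'
  #13 SA[13]=6  'caebcebeeddababadbed'
  #14 SA[14]=10  'cebeeddababadbed'
  #15 SA[15]=25  'd'
  #16 SA[16]=1  'daabecaebcebeeddababadbed'
  #17 SA[17]=16  'dababadbed'
  #18 SA[18]=22  'dbed'
  #19 SA[19]=15  'ddababadbed'
  #20 SA[20]=8  'ebcebeeddababadbed'
  #21 SA[21]=11  'ebeeddababadbed'
  #22 SA[22]=5  'ecaebcebeeddababadbed'
  #23 SA[23]=24  'ed'
  #24 SA[24]=14  'eddababadbed'
  #25 SA[25]=13  'eeddababadbed'

SA = [2, 17, 19, 3, 21, 7, 18, 20, 9, 0, 4, 23, 12, 6, 10, 25, 1, 16, 22, 15, 8, 11, 5, 24, 14, 13]
[i] adj suffixes → lcp
  [1] 2/17 → 1 ('a')
  [2] 17/19 → 3 ('aba')
  [3] 19/3 → 2 ('ab')
  [4] 3/21 → 1 ('a')
  [5] 21/7 → 1 ('a')
  [6] 7/18 → 0 ('')
  [7] 18/20 → 2 ('ba')
  [8] 20/9 → 1 ('b')
  [9] 9/0 → 1 ('b')
  [10] 0/4 → 1 ('b')
  [11] 4/23 → 2 ('be')
  [12] 23/12 → 2 ('be')
  [13] 12/6 → 0 ('')
  [14] 6/10 → 1 ('c')
  [15] 10/25 → 0 ('')
  [16] 25/1 → 1 ('d')
  [17] 1/16 → 2 ('da')
  [18] 16/22 → 1 ('d')
  [19] 22/15 → 1 ('d')
  [20] 15/8 → 0 ('')
  [21] 8/11 → 2 ('eb')
  [22] 11/5 → 1 ('e')
  [23] 5/24 → 1 ('e')
  [24] 24/14 → 2 ('ed')
  [25] 14/13 → 1 ('e')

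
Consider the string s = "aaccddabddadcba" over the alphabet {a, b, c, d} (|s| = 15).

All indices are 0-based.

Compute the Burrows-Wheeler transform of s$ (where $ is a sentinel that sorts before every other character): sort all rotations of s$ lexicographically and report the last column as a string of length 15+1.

ab$dadcadacddacb

rank  rotation          last
    0  $aaccddabddadcba  a
    1  a$aaccddabddadcb  b
    2  aaccddabddadcba$  $
    3  abddadcba$aaccdd  d
    4  accddabddadcba$a  a
    5  adcba$aaccddabdd  d
    6  ba$aaccddabddadc  c
    7  bddadcba$aaccdda  a
    8  cba$aaccddabddad  d
    9  ccddabddadcba$aa  a
   10  cddabddadcba$aac  c
   11  dabddadcba$aaccd  d
   12  dadcba$aaccddabd  d
   13  dcba$aaccddabdda  a
   14  ddabddadcba$aacc  c
   15  ddadcba$aaccddab  b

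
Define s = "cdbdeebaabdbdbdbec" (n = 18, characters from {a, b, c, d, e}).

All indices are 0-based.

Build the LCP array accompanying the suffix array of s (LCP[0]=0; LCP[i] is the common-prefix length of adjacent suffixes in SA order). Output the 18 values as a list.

[0, 1, 0, 1, 5, 3, 2, 1, 0, 1, 0, 4, 3, 2, 1, 0, 1, 1]

rank | idx | suffix
   0 |   7 | aabdbdbdbec
   1 |   8 | abdbdbdbec
   2 |   6 | baabdbdbdbec
   3 |   9 | bdbdbdbec
   4 |  11 | bdbdbec
   5 |  13 | bdbec
   6 |   2 | bdeebaabdbdbdbec
   7 |  15 | bec
   8 |  17 | c
   9 |   0 | cdbdeebaabdbdbdbec
  10 |  10 | dbdbdbec
  11 |  12 | dbdbec
  12 |   1 | dbdeebaabdbdbdbec
  13 |  14 | dbec
  14 |   3 | deebaabdbdbdbec
  15 |   5 | ebaabdbdbdbec
  16 |  16 | ec
  17 |   4 | eebaabdbdbdbec

SA = [7, 8, 6, 9, 11, 13, 2, 15, 17, 0, 10, 12, 1, 14, 3, 5, 16, 4]
rank  pair      lcp
   1  s[7:],s[8:]  1  'a'
   2  s[8:],s[6:]  0  ''
   3  s[6:],s[9:]  1  'b'
   4  s[9:],s[11:]  5  'bdbdb'
   5  s[11:],s[13:]  3  'bdb'
   6  s[13:],s[2:]  2  'bd'
   7  s[2:],s[15:]  1  'b'
   8  s[15:],s[17:]  0  ''
   9  s[17:],s[0:]  1  'c'
  10  s[0:],s[10:]  0  ''
  11  s[10:],s[12:]  4  'dbdb'
  12  s[12:],s[1:]  3  'dbd'
  13  s[1:],s[14:]  2  'db'
  14  s[14:],s[3:]  1  'd'
  15  s[3:],s[5:]  0  ''
  16  s[5:],s[16:]  1  'e'
  17  s[16:],s[4:]  1  'e'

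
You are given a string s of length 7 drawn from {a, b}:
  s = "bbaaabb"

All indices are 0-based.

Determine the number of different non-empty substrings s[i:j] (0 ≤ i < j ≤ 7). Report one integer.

sorted suffixes:
  #0 SA[0]=2  'aaabb'
  #1 SA[1]=3  'aabb'
  #2 SA[2]=4  'abb'
  #3 SA[3]=6  'b'
  #4 SA[4]=1  'baaabb'
  #5 SA[5]=5  'bb'
  #6 SA[6]=0  'bbaaabb'

SA = [2, 3, 4, 6, 1, 5, 0]
rank  pair      lcp
   1  s[2:],s[3:]  2  'aa'
   2  s[3:],s[4:]  1  'a'
   3  s[4:],s[6:]  0  ''
   4  s[6:],s[1:]  1  'b'
   5  s[1:],s[5:]  1  'b'
   6  s[5:],s[0:]  2  'bb'

n(n+1)/2 = 7·8/2 = 28
Σ LCP = 0 + 2 + 1 + 0 + 1 + 1 + 2 = 7
distinct = 28 − 7 = 21

21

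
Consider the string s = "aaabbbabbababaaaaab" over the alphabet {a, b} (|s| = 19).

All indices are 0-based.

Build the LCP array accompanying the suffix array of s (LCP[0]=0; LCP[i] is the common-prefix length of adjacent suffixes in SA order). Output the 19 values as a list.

[0, 4, 3, 4, 2, 3, 1, 2, 3, 2, 3, 0, 1, 2, 4, 3, 1, 4, 2]

rank | idx | suffix
   0 |  13 | aaaaab
   1 |  14 | aaaab
   2 |  15 | aaab
   3 |   0 | aaabbbabbababaaaaab
   4 |  16 | aab
   5 |   1 | aabbbabbababaaaaab
   6 |  17 | ab
   7 |  11 | abaaaaab
   8 |   9 | ababaaaaab
   9 |   6 | abbababaaaaab
  10 |   2 | abbbabbababaaaaab
  11 |  18 | b
  12 |  12 | baaaaab
  13 |  10 | babaaaaab
  14 |   8 | bababaaaaab
  15 |   5 | babbababaaaaab
  16 |   7 | bbababaaaaab
  17 |   4 | bbabbababaaaaab
  18 |   3 | bbbabbababaaaaab

SA = [13, 14, 15, 0, 16, 1, 17, 11, 9, 6, 2, 18, 12, 10, 8, 5, 7, 4, 3]
i: (SA[i-1],SA[i]) lcp shared
  1: (13,14) 4 'aaaa'
  2: (14,15) 3 'aaa'
  3: (15,0) 4 'aaab'
  4: (0,16) 2 'aa'
  5: (16,1) 3 'aab'
  6: (1,17) 1 'a'
  7: (17,11) 2 'ab'
  8: (11,9) 3 'aba'
  9: (9,6) 2 'ab'
  10: (6,2) 3 'abb'
  11: (2,18) 0 ''
  12: (18,12) 1 'b'
  13: (12,10) 2 'ba'
  14: (10,8) 4 'baba'
  15: (8,5) 3 'bab'
  16: (5,7) 1 'b'
  17: (7,4) 4 'bbab'
  18: (4,3) 2 'bb'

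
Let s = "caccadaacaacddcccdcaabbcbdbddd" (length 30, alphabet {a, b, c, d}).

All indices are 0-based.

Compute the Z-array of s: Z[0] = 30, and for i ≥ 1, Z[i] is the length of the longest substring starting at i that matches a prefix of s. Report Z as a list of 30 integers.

[30, 0, 1, 2, 0, 0, 0, 0, 2, 0, 0, 1, 0, 0, 1, 1, 1, 0, 2, 0, 0, 0, 0, 1, 0, 0, 0, 0, 0, 0]

Z[0]=30
i=1: fresh scan; Z[1]=0
i=2: fresh scan; Z[2]=1 grow→box=[2,3)
i=3: fresh scan; Z[3]=2 grow→box=[3,5)
i=4: min(r-i=1, Z[1]=0)=0; Z[4]=0
i=5: fresh scan; Z[5]=0
i=6: fresh scan; Z[6]=0
i=7: fresh scan; Z[7]=0
i=8: fresh scan; Z[8]=2 grow→box=[8,10)
i=9: min(r-i=1, Z[1]=0)=0; Z[9]=0
i=10: fresh scan; Z[10]=0
i=11: fresh scan; Z[11]=1 grow→box=[11,12)
i=12: fresh scan; Z[12]=0
i=13: fresh scan; Z[13]=0
i=14: fresh scan; Z[14]=1 grow→box=[14,15)
i=15: fresh scan; Z[15]=1 grow→box=[15,16)
i=16: fresh scan; Z[16]=1 grow→box=[16,17)
i=17: fresh scan; Z[17]=0
i=18: fresh scan; Z[18]=2 grow→box=[18,20)
i=19: min(r-i=1, Z[1]=0)=0; Z[19]=0
i=20: fresh scan; Z[20]=0
i=21: fresh scan; Z[21]=0
i=22: fresh scan; Z[22]=0
i=23: fresh scan; Z[23]=1 grow→box=[23,24)
i=24: fresh scan; Z[24]=0
i=25: fresh scan; Z[25]=0
i=26: fresh scan; Z[26]=0
i=27: fresh scan; Z[27]=0
i=28: fresh scan; Z[28]=0
i=29: fresh scan; Z[29]=0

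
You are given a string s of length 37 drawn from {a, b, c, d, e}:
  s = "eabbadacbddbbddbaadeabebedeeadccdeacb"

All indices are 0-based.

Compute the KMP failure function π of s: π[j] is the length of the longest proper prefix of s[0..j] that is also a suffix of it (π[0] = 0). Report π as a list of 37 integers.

π[0] = 0
j=1 s[j]='a': π[1]=0 (border '')
j=2 s[j]='b': π[2]=0 (border '')
j=3 s[j]='b': π[3]=0 (border '')
j=4 s[j]='a': π[4]=0 (border '')
j=5 s[j]='d': π[5]=0 (border '')
j=6 s[j]='a': π[6]=0 (border '')
j=7 s[j]='c': π[7]=0 (border '')
j=8 s[j]='b': π[8]=0 (border '')
j=9 s[j]='d': π[9]=0 (border '')
j=10 s[j]='d': π[10]=0 (border '')
j=11 s[j]='b': π[11]=0 (border '')
j=12 s[j]='b': π[12]=0 (border '')
j=13 s[j]='d': π[13]=0 (border '')
j=14 s[j]='d': π[14]=0 (border '')
j=15 s[j]='b': π[15]=0 (border '')
j=16 s[j]='a': π[16]=0 (border '')
j=17 s[j]='a': π[17]=0 (border '')
j=18 s[j]='d': π[18]=0 (border '')
j=19 s[j]='e': π[19]=1 (border 'e')
j=20 s[j]='a': π[20]=2 (border 'ea')
j=21 s[j]='b': π[21]=3 (border 'eab')
j=22 s[j]='e': k: 3→0; π[22]=1 (border 'e')
j=23 s[j]='b': k: 1→0; π[23]=0 (border '')
j=24 s[j]='e': π[24]=1 (border 'e')
j=25 s[j]='d': k: 1→0; π[25]=0 (border '')
j=26 s[j]='e': π[26]=1 (border 'e')
j=27 s[j]='e': k: 1→0; π[27]=1 (border 'e')
j=28 s[j]='a': π[28]=2 (border 'ea')
j=29 s[j]='d': k: 2→0; π[29]=0 (border '')
j=30 s[j]='c': π[30]=0 (border '')
j=31 s[j]='c': π[31]=0 (border '')
j=32 s[j]='d': π[32]=0 (border '')
j=33 s[j]='e': π[33]=1 (border 'e')
j=34 s[j]='a': π[34]=2 (border 'ea')
j=35 s[j]='c': k: 2→0; π[35]=0 (border '')
j=36 s[j]='b': π[36]=0 (border '')

[0, 0, 0, 0, 0, 0, 0, 0, 0, 0, 0, 0, 0, 0, 0, 0, 0, 0, 0, 1, 2, 3, 1, 0, 1, 0, 1, 1, 2, 0, 0, 0, 0, 1, 2, 0, 0]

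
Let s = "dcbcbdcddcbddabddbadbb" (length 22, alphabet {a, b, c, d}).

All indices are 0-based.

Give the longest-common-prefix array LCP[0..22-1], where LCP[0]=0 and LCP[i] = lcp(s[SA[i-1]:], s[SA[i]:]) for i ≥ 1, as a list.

[0, 1, 0, 1, 1, 1, 1, 2, 3, 0, 2, 3, 1, 0, 1, 2, 1, 3, 2, 1, 2, 2]

rank→(start, suffix):
  0 → (13, 'abddbadbb')
  1 → (18, 'adbb')
  2 → (21, 'b')
  3 → (17, 'badbb')
  4 → (20, 'bb')
  5 → (2, 'bcbdcddcbddabddbadbb')
  6 → (4, 'bdcddcbddabddbadbb')
  7 → (10, 'bddabddbadbb')
  8 → (14, 'bddbadbb')
  9 → (1, 'cbcbdcddcbddabddbadbb')
  10 → (3, 'cbdcddcbddabddbadbb')
  11 → (9, 'cbddabddbadbb')
  12 → (6, 'cddcbddabddbadbb')
  13 → (12, 'dabddbadbb')
  14 → (16, 'dbadbb')
  15 → (19, 'dbb')
  16 → (0, 'dcbcbdcddcbddabddbadbb')
  17 → (8, 'dcbddabddbadbb')
  18 → (5, 'dcddcbddabddbadbb')
  19 → (11, 'ddabddbadbb')
  20 → (15, 'ddbadbb')
  21 → (7, 'ddcbddabddbadbb')

SA = [13, 18, 21, 17, 20, 2, 4, 10, 14, 1, 3, 9, 6, 12, 16, 19, 0, 8, 5, 11, 15, 7]
rank  pair      lcp
   1  s[13:],s[18:]  1  'a'
   2  s[18:],s[21:]  0  ''
   3  s[21:],s[17:]  1  'b'
   4  s[17:],s[20:]  1  'b'
   5  s[20:],s[2:]  1  'b'
   6  s[2:],s[4:]  1  'b'
   7  s[4:],s[10:]  2  'bd'
   8  s[10:],s[14:]  3  'bdd'
   9  s[14:],s[1:]  0  ''
  10  s[1:],s[3:]  2  'cb'
  11  s[3:],s[9:]  3  'cbd'
  12  s[9:],s[6:]  1  'c'
  13  s[6:],s[12:]  0  ''
  14  s[12:],s[16:]  1  'd'
  15  s[16:],s[19:]  2  'db'
  16  s[19:],s[0:]  1  'd'
  17  s[0:],s[8:]  3  'dcb'
  18  s[8:],s[5:]  2  'dc'
  19  s[5:],s[11:]  1  'd'
  20  s[11:],s[15:]  2  'dd'
  21  s[15:],s[7:]  2  'dd'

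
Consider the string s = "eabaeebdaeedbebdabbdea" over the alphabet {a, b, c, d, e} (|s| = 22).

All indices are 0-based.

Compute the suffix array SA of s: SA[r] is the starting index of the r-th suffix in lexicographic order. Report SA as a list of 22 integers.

[21, 1, 16, 3, 8, 2, 17, 14, 6, 18, 12, 15, 7, 11, 19, 20, 0, 13, 5, 10, 4, 9]

sorted suffixes:
  #0 SA[0]=21  'a'
  #1 SA[1]=1  'abaeebdaeedbebdabbdea'
  #2 SA[2]=16  'abbdea'
  #3 SA[3]=3  'aeebdaeedbebdabbdea'
  #4 SA[4]=8  'aeedbebdabbdea'
  #5 SA[5]=2  'baeebdaeedbebdabbdea'
  #6 SA[6]=17  'bbdea'
  #7 SA[7]=14  'bdabbdea'
  #8 SA[8]=6  'bdaeedbebdabbdea'
  #9 SA[9]=18  'bdea'
  #10 SA[10]=12  'bebdabbdea'
  #11 SA[11]=15  'dabbdea'
  #12 SA[12]=7  'daeedbebdabbdea'
  #13 SA[13]=11  'dbebdabbdea'
  #14 SA[14]=19  'dea'
  #15 SA[15]=20  'ea'
  #16 SA[16]=0  'eabaeebdaeedbebdabbdea'
  #17 SA[17]=13  'ebdabbdea'
  #18 SA[18]=5  'ebdaeedbebdabbdea'
  #19 SA[19]=10  'edbebdabbdea'
  #20 SA[20]=4  'eebdaeedbebdabbdea'
  #21 SA[21]=9  'eedbebdabbdea'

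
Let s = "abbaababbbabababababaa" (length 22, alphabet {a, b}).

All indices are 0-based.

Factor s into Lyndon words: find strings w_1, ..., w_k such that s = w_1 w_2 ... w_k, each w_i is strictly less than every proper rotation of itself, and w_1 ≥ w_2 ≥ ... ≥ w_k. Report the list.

emit factor 1: 'abb' (i=0, period=3)
emit factor 2: 'aababbbababababab' (i=3, period=17)
emit factor 3: 'a' (i=20, period=1)
emit factor 4: 'a' (i=21, period=1)

["abb", "aababbbababababab", "a", "a"]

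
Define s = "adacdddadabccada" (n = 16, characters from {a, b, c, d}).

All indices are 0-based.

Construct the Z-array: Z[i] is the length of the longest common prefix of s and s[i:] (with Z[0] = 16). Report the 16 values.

[16, 0, 1, 0, 0, 0, 0, 3, 0, 1, 0, 0, 0, 3, 0, 1]

Z[0]=16
i=1: fresh scan; Z[1]=0
i=2: fresh scan; Z[2]=1 grow→box=[2,3)
i=3: fresh scan; Z[3]=0
i=4: fresh scan; Z[4]=0
i=5: fresh scan; Z[5]=0
i=6: fresh scan; Z[6]=0
i=7: fresh scan; Z[7]=3 grow→box=[7,10)
i=8: min(r-i=2, Z[1]=0)=0; Z[8]=0
i=9: min(r-i=1, Z[2]=1)=1; Z[9]=1
i=10: fresh scan; Z[10]=0
i=11: fresh scan; Z[11]=0
i=12: fresh scan; Z[12]=0
i=13: fresh scan; Z[13]=3 grow→box=[13,16)
i=14: min(r-i=2, Z[1]=0)=0; Z[14]=0
i=15: min(r-i=1, Z[2]=1)=1; Z[15]=1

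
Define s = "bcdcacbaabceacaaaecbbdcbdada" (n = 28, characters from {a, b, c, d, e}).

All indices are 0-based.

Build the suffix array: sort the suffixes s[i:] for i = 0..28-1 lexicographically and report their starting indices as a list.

[27, 14, 7, 15, 8, 12, 4, 25, 16, 6, 19, 0, 9, 23, 20, 13, 3, 5, 18, 22, 1, 10, 26, 24, 2, 21, 11, 17]

sorted suffixes:
  #0 SA[0]=27  'a'
  #1 SA[1]=14  'aaaecbbdcbdada'
  #2 SA[2]=7  'aabceacaaaecbbdcbdada'
  #3 SA[3]=15  'aaecbbdcbdada'
  #4 SA[4]=8  'abceacaaaecbbdcbdada'
  #5 SA[5]=12  'acaaaecbbdcbdada'
  #6 SA[6]=4  'acbaabceacaaaecbbdcbdada'
  #7 SA[7]=25  'ada'
  #8 SA[8]=16  'aecbbdcbdada'
  #9 SA[9]=6  'baabceacaaaecbbdcbdada'
  #10 SA[10]=19  'bbdcbdada'
  #11 SA[11]=0  'bcdcacbaabceacaaaecbbdcbdada'
  #12 SA[12]=9  'bceacaaaecbbdcbdada'
  #13 SA[13]=23  'bdada'
  #14 SA[14]=20  'bdcbdada'
  #15 SA[15]=13  'caaaecbbdcbdada'
  #16 SA[16]=3  'cacbaabceacaaaecbbdcbdada'
  #17 SA[17]=5  'cbaabceacaaaecbbdcbdada'
  #18 SA[18]=18  'cbbdcbdada'
  #19 SA[19]=22  'cbdada'
  #20 SA[20]=1  'cdcacbaabceacaaaecbbdcbdada'
  #21 SA[21]=10  'ceacaaaecbbdcbdada'
  #22 SA[22]=26  'da'
  #23 SA[23]=24  'dada'
  #24 SA[24]=2  'dcacbaabceacaaaecbbdcbdada'
  #25 SA[25]=21  'dcbdada'
  #26 SA[26]=11  'eacaaaecbbdcbdada'
  #27 SA[27]=17  'ecbbdcbdada'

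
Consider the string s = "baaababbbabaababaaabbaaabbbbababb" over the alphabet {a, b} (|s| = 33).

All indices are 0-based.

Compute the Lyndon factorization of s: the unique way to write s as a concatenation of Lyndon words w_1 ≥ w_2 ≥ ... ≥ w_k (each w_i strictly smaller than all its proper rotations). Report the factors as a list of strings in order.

emit factor 1: 'b' (i=0, period=1)
emit factor 2: 'aaababbbabaababaaabbaaabbbbababb' (i=1, period=32)

["b", "aaababbbabaababaaabbaaabbbbababb"]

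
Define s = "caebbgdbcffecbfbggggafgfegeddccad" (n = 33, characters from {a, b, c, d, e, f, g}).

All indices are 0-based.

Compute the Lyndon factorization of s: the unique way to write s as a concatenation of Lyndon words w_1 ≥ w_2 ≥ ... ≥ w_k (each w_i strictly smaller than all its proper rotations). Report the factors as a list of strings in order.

emit factor 1: 'c' (i=0, period=1)
emit factor 2: 'aebbgdbcffecbfbggggafgfegeddcc' (i=1, period=30)
emit factor 3: 'ad' (i=31, period=2)

["c", "aebbgdbcffecbfbggggafgfegeddcc", "ad"]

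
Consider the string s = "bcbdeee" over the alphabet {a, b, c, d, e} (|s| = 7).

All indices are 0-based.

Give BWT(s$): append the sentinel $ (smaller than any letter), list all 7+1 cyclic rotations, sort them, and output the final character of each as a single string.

e$cbbeed

rank  rotation  last
    0  $bcbdeee  e
    1  bcbdeee$  $
    2  bdeee$bc  c
    3  cbdeee$b  b
    4  deee$bcb  b
    5  e$bcbdee  e
    6  ee$bcbde  e
    7  eee$bcbd  d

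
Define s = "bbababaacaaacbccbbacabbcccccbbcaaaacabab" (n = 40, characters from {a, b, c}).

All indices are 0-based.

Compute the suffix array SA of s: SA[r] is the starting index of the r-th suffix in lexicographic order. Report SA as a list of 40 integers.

[31, 32, 9, 6, 33, 10, 38, 4, 36, 2, 20, 7, 34, 18, 11, 39, 5, 37, 3, 1, 17, 0, 16, 28, 21, 29, 13, 22, 30, 8, 35, 19, 15, 27, 12, 14, 26, 25, 24, 23]

rank | idx | suffix
   0 |  31 | aaaacabab
   1 |  32 | aaacabab
   2 |   9 | aaacbccbbacabbcccccbbcaaaacabab
   3 |   6 | aacaaacbccbbacabbcccccbbcaaaacabab
   4 |  33 | aacabab
   5 |  10 | aacbccbbacabbcccccbbcaaaacabab
   6 |  38 | ab
   7 |   4 | abaacaaacbccbbacabbcccccbbcaaaacabab
   8 |  36 | abab
   9 |   2 | ababaacaaacbccbbacabbcccccbbcaaaacabab
  10 |  20 | abbcccccbbcaaaacabab
  11 |   7 | acaaacbccbbacabbcccccbbcaaaacabab
  12 |  34 | acabab
  13 |  18 | acabbcccccbbcaaaacabab
  14 |  11 | acbccbbacabbcccccbbcaaaacabab
  15 |  39 | b
  16 |   5 | baacaaacbccbbacabbcccccbbcaaaacabab
  17 |  37 | bab
  18 |   3 | babaacaaacbccbbacabbcccccbbcaaaacabab
  19 |   1 | bababaacaaacbccbbacabbcccccbbcaaaacabab
  20 |  17 | bacabbcccccbbcaaaacabab
  21 |   0 | bbababaacaaacbccbbacabbcccccbbcaaaacabab
  22 |  16 | bbacabbcccccbbcaaaacabab
  23 |  28 | bbcaaaacabab
  24 |  21 | bbcccccbbcaaaacabab
  25 |  29 | bcaaaacabab
  26 |  13 | bccbbacabbcccccbbcaaaacabab
  27 |  22 | bcccccbbcaaaacabab
  28 |  30 | caaaacabab
  29 |   8 | caaacbccbbacabbcccccbbcaaaacabab
  30 |  35 | cabab
  31 |  19 | cabbcccccbbcaaaacabab
  32 |  15 | cbbacabbcccccbbcaaaacabab
  33 |  27 | cbbcaaaacabab
  34 |  12 | cbccbbacabbcccccbbcaaaacabab
  35 |  14 | ccbbacabbcccccbbcaaaacabab
  36 |  26 | ccbbcaaaacabab
  37 |  25 | cccbbcaaaacabab
  38 |  24 | ccccbbcaaaacabab
  39 |  23 | cccccbbcaaaacabab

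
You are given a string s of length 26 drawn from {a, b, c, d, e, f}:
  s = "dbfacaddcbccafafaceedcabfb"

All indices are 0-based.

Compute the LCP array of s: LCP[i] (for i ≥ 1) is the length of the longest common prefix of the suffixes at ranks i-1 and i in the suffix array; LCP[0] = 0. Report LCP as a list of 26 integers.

sorted suffixes:
  #0 SA[0]=22  'abfb'
  #1 SA[1]=3  'acaddcbccafafaceedcabfb'
  #2 SA[2]=16  'aceedcabfb'
  #3 SA[3]=5  'addcbccafafaceedcabfb'
  #4 SA[4]=14  'afaceedcabfb'
  #5 SA[5]=12  'afafaceedcabfb'
  #6 SA[6]=25  'b'
  #7 SA[7]=9  'bccafafaceedcabfb'
  #8 SA[8]=1  'bfacaddcbccafafaceedcabfb'
  #9 SA[9]=23  'bfb'
  #10 SA[10]=21  'cabfb'
  #11 SA[11]=4  'caddcbccafafaceedcabfb'
  #12 SA[12]=11  'cafafaceedcabfb'
  #13 SA[13]=8  'cbccafafaceedcabfb'
  #14 SA[14]=10  'ccafafaceedcabfb'
  #15 SA[15]=17  'ceedcabfb'
  #16 SA[16]=0  'dbfacaddcbccafafaceedcabfb'
  #17 SA[17]=20  'dcabfb'
  #18 SA[18]=7  'dcbccafafaceedcabfb'
  #19 SA[19]=6  'ddcbccafafaceedcabfb'
  #20 SA[20]=19  'edcabfb'
  #21 SA[21]=18  'eedcabfb'
  #22 SA[22]=2  'facaddcbccafafaceedcabfb'
  #23 SA[23]=15  'faceedcabfb'
  #24 SA[24]=13  'fafaceedcabfb'
  #25 SA[25]=24  'fb'

SA = [22, 3, 16, 5, 14, 12, 25, 9, 1, 23, 21, 4, 11, 8, 10, 17, 0, 20, 7, 6, 19, 18, 2, 15, 13, 24]
[i] adj suffixes → lcp
  [1] 22/3 → 1 ('a')
  [2] 3/16 → 2 ('ac')
  [3] 16/5 → 1 ('a')
  [4] 5/14 → 1 ('a')
  [5] 14/12 → 3 ('afa')
  [6] 12/25 → 0 ('')
  [7] 25/9 → 1 ('b')
  [8] 9/1 → 1 ('b')
  [9] 1/23 → 2 ('bf')
  [10] 23/21 → 0 ('')
  [11] 21/4 → 2 ('ca')
  [12] 4/11 → 2 ('ca')
  [13] 11/8 → 1 ('c')
  [14] 8/10 → 1 ('c')
  [15] 10/17 → 1 ('c')
  [16] 17/0 → 0 ('')
  [17] 0/20 → 1 ('d')
  [18] 20/7 → 2 ('dc')
  [19] 7/6 → 1 ('d')
  [20] 6/19 → 0 ('')
  [21] 19/18 → 1 ('e')
  [22] 18/2 → 0 ('')
  [23] 2/15 → 3 ('fac')
  [24] 15/13 → 2 ('fa')
  [25] 13/24 → 1 ('f')

[0, 1, 2, 1, 1, 3, 0, 1, 1, 2, 0, 2, 2, 1, 1, 1, 0, 1, 2, 1, 0, 1, 0, 3, 2, 1]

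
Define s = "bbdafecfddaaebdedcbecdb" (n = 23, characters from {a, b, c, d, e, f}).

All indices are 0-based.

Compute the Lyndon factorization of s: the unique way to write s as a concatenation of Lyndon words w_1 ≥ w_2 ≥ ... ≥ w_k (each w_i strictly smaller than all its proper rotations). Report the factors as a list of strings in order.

["bbd", "afecfdd", "aaebdedcbecdb"]

emit factor 1: 'bbd' (i=0, period=3)
emit factor 2: 'afecfdd' (i=3, period=7)
emit factor 3: 'aaebdedcbecdb' (i=10, period=13)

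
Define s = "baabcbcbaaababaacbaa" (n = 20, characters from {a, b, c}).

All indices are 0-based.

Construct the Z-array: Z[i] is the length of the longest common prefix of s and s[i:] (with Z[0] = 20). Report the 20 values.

Z[0]=20
i=1: outside box; Z[1]=0
i=2: outside box; Z[2]=0
i=3: outside box; Z[3]=1 extend→box=[3,4)
i=4: outside box; Z[4]=0
i=5: outside box; Z[5]=1 extend→box=[5,6)
i=6: outside box; Z[6]=0
i=7: outside box; Z[7]=3 extend→box=[7,10)
i=8: min(r-i=2, Z[1]=0)=0; Z[8]=0
i=9: min(r-i=1, Z[2]=0)=0; Z[9]=0
i=10: outside box; Z[10]=0
i=11: outside box; Z[11]=2 extend→box=[11,13)
i=12: min(r-i=1, Z[1]=0)=0; Z[12]=0
i=13: outside box; Z[13]=3 extend→box=[13,16)
i=14: min(r-i=2, Z[1]=0)=0; Z[14]=0
i=15: min(r-i=1, Z[2]=0)=0; Z[15]=0
i=16: outside box; Z[16]=0
i=17: outside box; Z[17]=3 extend→box=[17,20)
i=18: min(r-i=2, Z[1]=0)=0; Z[18]=0
i=19: min(r-i=1, Z[2]=0)=0; Z[19]=0

[20, 0, 0, 1, 0, 1, 0, 3, 0, 0, 0, 2, 0, 3, 0, 0, 0, 3, 0, 0]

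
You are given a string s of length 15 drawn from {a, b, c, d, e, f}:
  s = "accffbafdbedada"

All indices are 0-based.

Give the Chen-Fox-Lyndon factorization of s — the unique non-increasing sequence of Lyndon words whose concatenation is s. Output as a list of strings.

["accffbafdbedad", "a"]

emit factor 1: 'accffbafdbedad' (i=0, period=14)
emit factor 2: 'a' (i=14, period=1)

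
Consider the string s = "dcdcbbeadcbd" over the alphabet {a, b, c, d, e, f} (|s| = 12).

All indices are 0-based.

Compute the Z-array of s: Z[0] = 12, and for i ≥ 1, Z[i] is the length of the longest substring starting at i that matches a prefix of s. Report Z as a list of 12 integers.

Z[0]=12
i=1: i≥r, start 0; Z[1]=0
i=2: i≥r, start 0; Z[2]=2 grow→box=[2,4)
i=3: min(r-i=1, Z[1]=0)=0; Z[3]=0
i=4: i≥r, start 0; Z[4]=0
i=5: i≥r, start 0; Z[5]=0
i=6: i≥r, start 0; Z[6]=0
i=7: i≥r, start 0; Z[7]=0
i=8: i≥r, start 0; Z[8]=2 grow→box=[8,10)
i=9: min(r-i=1, Z[1]=0)=0; Z[9]=0
i=10: i≥r, start 0; Z[10]=0
i=11: i≥r, start 0; Z[11]=1 grow→box=[11,12)

[12, 0, 2, 0, 0, 0, 0, 0, 2, 0, 0, 1]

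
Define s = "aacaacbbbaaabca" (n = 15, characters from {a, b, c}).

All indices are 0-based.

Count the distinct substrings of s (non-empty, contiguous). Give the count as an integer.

rank | idx | suffix
   0 |  14 | a
   1 |   9 | aaabca
   2 |  10 | aabca
   3 |   0 | aacaacbbbaaabca
   4 |   3 | aacbbbaaabca
   5 |  11 | abca
   6 |   1 | acaacbbbaaabca
   7 |   4 | acbbbaaabca
   8 |   8 | baaabca
   9 |   7 | bbaaabca
  10 |   6 | bbbaaabca
  11 |  12 | bca
  12 |  13 | ca
  13 |   2 | caacbbbaaabca
  14 |   5 | cbbbaaabca

SA = [14, 9, 10, 0, 3, 11, 1, 4, 8, 7, 6, 12, 13, 2, 5]
i: (SA[i-1],SA[i]) lcp shared
  1: (14,9) 1 'a'
  2: (9,10) 2 'aa'
  3: (10,0) 2 'aa'
  4: (0,3) 3 'aac'
  5: (3,11) 1 'a'
  6: (11,1) 1 'a'
  7: (1,4) 2 'ac'
  8: (4,8) 0 ''
  9: (8,7) 1 'b'
  10: (7,6) 2 'bb'
  11: (6,12) 1 'b'
  12: (12,13) 0 ''
  13: (13,2) 2 'ca'
  14: (2,5) 1 'c'

n(n+1)/2 = 15·16/2 = 120
Σ LCP = 0 + 1 + 2 + 2 + 3 + 1 + 1 + 2 + 0 + 1 + 2 + 1 + 0 + 2 + 1 = 19
distinct = 120 − 19 = 101

101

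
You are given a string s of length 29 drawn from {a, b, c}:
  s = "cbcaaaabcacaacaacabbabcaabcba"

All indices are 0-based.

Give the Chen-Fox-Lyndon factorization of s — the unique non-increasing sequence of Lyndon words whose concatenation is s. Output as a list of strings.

emit factor 1: 'c' (i=0, period=1)
emit factor 2: 'bc' (i=1, period=2)
emit factor 3: 'aaaabcacaacaacabbabcaabcb' (i=3, period=25)
emit factor 4: 'a' (i=28, period=1)

["c", "bc", "aaaabcacaacaacabbabcaabcb", "a"]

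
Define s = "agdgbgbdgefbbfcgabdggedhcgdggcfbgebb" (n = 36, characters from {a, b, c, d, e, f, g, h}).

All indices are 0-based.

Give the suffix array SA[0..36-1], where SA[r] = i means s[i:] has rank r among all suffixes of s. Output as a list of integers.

[16, 0, 35, 34, 11, 6, 17, 12, 4, 31, 29, 14, 24, 2, 7, 26, 18, 22, 33, 21, 9, 10, 30, 13, 15, 5, 3, 28, 1, 25, 32, 20, 8, 27, 19, 23]

sorted suffixes:
  #0 SA[0]=16  'abdggedhcgdggcfbgebb'
  #1 SA[1]=0  'agdgbgbdgefbbfcgabdggedhcgdggcfbgebb'
  #2 SA[2]=35  'b'
  #3 SA[3]=34  'bb'
  #4 SA[4]=11  'bbfcgabdggedhcgdggcfbgebb'
  #5 SA[5]=6  'bdgefbbfcgabdggedhcgdggcfbgebb'
  #6 SA[6]=17  'bdggedhcgdggcfbgebb'
  #7 SA[7]=12  'bfcgabdggedhcgdggcfbgebb'
  #8 SA[8]=4  'bgbdgefbbfcgabdggedhcgdggcfbgebb'
  #9 SA[9]=31  'bgebb'
  #10 SA[10]=29  'cfbgebb'
  #11 SA[11]=14  'cgabdggedhcgdggcfbgebb'
  #12 SA[12]=24  'cgdggcfbgebb'
  #13 SA[13]=2  'dgbgbdgefbbfcgabdggedhcgdggcfbgebb'
  #14 SA[14]=7  'dgefbbfcgabdggedhcgdggcfbgebb'
  #15 SA[15]=26  'dggcfbgebb'
  #16 SA[16]=18  'dggedhcgdggcfbgebb'
  #17 SA[17]=22  'dhcgdggcfbgebb'
  #18 SA[18]=33  'ebb'
  #19 SA[19]=21  'edhcgdggcfbgebb'
  #20 SA[20]=9  'efbbfcgabdggedhcgdggcfbgebb'
  #21 SA[21]=10  'fbbfcgabdggedhcgdggcfbgebb'
  #22 SA[22]=30  'fbgebb'
  #23 SA[23]=13  'fcgabdggedhcgdggcfbgebb'
  #24 SA[24]=15  'gabdggedhcgdggcfbgebb'
  #25 SA[25]=5  'gbdgefbbfcgabdggedhcgdggcfbgebb'
  #26 SA[26]=3  'gbgbdgefbbfcgabdggedhcgdggcfbgebb'
  #27 SA[27]=28  'gcfbgebb'
  #28 SA[28]=1  'gdgbgbdgefbbfcgabdggedhcgdggcfbgebb'
  #29 SA[29]=25  'gdggcfbgebb'
  #30 SA[30]=32  'gebb'
  #31 SA[31]=20  'gedhcgdggcfbgebb'
  #32 SA[32]=8  'gefbbfcgabdggedhcgdggcfbgebb'
  #33 SA[33]=27  'ggcfbgebb'
  #34 SA[34]=19  'ggedhcgdggcfbgebb'
  #35 SA[35]=23  'hcgdggcfbgebb'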